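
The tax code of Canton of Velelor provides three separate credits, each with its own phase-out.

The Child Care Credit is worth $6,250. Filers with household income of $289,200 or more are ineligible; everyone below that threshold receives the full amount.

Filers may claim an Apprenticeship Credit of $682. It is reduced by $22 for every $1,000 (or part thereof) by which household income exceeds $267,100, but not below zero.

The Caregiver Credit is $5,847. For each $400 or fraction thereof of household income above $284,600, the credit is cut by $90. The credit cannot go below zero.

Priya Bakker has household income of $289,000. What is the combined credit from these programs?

$11,305

Child Care Credit: $289,000 is below the $289,200 cutoff, so the full $6,250 applies.
Apprenticeship Credit: income exceeds $267,100 by $21,900, which is 22 full-or-partial $1,000 increments; reduction = 22 × $22 = $484, leaving $198.
Caregiver Credit: income exceeds $284,600 by $4,400, which is 11 full-or-partial $400 increments; reduction = 11 × $90 = $990, leaving $4,857.
Total: $6,250 + $198 + $4,857 = $11,305.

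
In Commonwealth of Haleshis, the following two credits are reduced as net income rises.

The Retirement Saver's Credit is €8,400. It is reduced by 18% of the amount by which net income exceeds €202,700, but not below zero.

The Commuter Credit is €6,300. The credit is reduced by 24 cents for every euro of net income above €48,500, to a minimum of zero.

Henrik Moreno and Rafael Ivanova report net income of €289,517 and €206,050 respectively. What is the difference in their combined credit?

€7,797

Henrik (€289,517): Retirement Saver's Credit: 18% of the €86,817 excess over €202,700 is €15,627.06 ≥ base, so the credit is €0. Commuter Credit: 24% of the €241,017 excess over €48,500 is €57,844.08 ≥ base, so the credit is €0. total €0 + €0 = €0
Rafael (€206,050): Retirement Saver's Credit: 18% of the €3,350 excess over €202,700 is €603; credit = €8,400 − €603 = €7,797. Commuter Credit: 24% of the €157,550 excess over €48,500 is €37,812 ≥ base, so the credit is €0. total €7,797 + €0 = €7,797
Difference: |€0 − €7,797| = €7,797.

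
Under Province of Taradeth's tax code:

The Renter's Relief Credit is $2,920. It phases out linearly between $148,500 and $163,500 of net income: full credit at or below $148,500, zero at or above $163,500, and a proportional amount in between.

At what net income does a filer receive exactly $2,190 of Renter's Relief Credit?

$2,190 is 2,190/2,920 of the full $2,920, so 730/2,920 of the $15,000 range has been used: income = $148,500 + $15,000 × 730/2,920 = $152,250.

$152,250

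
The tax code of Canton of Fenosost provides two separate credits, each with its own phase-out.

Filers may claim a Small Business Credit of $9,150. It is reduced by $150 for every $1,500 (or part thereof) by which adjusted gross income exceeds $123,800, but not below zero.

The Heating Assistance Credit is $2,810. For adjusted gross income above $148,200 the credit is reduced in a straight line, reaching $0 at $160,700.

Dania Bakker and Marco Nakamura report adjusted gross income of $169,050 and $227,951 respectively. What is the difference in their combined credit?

$4,500

Dania ($169,050): Small Business Credit: income exceeds $123,800 by $45,250, which is 31 full-or-partial $1,500 increments; reduction = 31 × $150 = $4,650, leaving $4,500. Heating Assistance Credit: $169,050 is at or above $160,700, so the credit is $0. total $4,500 + $0 = $4,500
Marco ($227,951): Small Business Credit: income exceeds $123,800 by $104,151 → 70 increments × $150 = $10,500 ≥ base, so the credit is $0. Heating Assistance Credit: $227,951 is at or above $160,700, so the credit is $0. total $0 + $0 = $0
Difference: |$4,500 − $0| = $4,500.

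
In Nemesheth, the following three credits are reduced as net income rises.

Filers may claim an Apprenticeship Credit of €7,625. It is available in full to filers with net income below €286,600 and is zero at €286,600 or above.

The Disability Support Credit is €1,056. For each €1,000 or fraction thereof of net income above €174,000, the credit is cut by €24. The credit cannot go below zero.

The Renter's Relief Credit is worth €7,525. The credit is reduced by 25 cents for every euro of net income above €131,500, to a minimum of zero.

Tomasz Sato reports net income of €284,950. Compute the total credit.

€7,625

Apprenticeship Credit: €284,950 is below the €286,600 cutoff, so the full €7,625 applies.
Disability Support Credit: income exceeds €174,000 by €110,950 → 111 increments × €24 = €2,664 ≥ base, so the credit is €0.
Renter's Relief Credit: 25% of the €153,450 excess over €131,500 is €38,362.50 ≥ base, so the credit is €0.
Total: €7,625 + €0 + €0 = €7,625.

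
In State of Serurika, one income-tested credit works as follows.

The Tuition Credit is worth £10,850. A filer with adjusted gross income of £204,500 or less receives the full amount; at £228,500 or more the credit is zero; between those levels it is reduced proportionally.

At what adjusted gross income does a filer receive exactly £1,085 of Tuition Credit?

£226,100

£1,085 is 1,085/10,850 of the full £10,850, so 9,765/10,850 of the £24,000 range has been used: income = £204,500 + £24,000 × 9,765/10,850 = £226,100.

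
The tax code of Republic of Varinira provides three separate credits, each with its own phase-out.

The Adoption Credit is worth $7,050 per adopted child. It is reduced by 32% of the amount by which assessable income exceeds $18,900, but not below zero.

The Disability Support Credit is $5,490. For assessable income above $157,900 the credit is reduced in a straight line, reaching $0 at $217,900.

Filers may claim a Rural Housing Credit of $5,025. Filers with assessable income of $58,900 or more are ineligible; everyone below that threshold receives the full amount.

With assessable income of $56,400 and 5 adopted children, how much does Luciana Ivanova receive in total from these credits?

$33,765

Adoption Credit: base = 5 × $7,050 = $35,250. 32% of the $37,500 excess over $18,900 is $12,000; credit = $35,250 − $12,000 = $23,250.
Disability Support Credit: $56,400 is at or below the $157,900 threshold, so the full $5,490 applies.
Rural Housing Credit: $56,400 is below the $58,900 cutoff, so the full $5,025 applies.
Total: $23,250 + $5,490 + $5,025 = $33,765.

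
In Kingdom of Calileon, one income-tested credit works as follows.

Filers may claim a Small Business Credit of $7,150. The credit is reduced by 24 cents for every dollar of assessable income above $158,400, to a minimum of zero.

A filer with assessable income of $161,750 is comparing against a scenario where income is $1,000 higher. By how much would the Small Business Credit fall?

$240

At $161,750 — 24% of the $3,350 excess over $158,400 is $804; credit = $7,150 − $804 = $6,346.
At $162,750 — 24% of the $4,350 excess over $158,400 is $1,044; credit = $7,150 − $1,044 = $6,106.
Lost: $6,346 − $6,106 = $240.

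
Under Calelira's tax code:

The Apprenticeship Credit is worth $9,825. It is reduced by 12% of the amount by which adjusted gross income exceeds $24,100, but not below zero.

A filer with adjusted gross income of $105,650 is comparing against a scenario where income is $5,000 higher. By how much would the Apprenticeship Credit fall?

$39

At $105,650 — 12% of the $81,550 excess over $24,100 is $9,786; credit = $9,825 − $9,786 = $39.
At $110,650 — 12% of the $86,550 excess over $24,100 is $10,386 ≥ base, so the credit is $0.
Lost: $39 − $0 = $39.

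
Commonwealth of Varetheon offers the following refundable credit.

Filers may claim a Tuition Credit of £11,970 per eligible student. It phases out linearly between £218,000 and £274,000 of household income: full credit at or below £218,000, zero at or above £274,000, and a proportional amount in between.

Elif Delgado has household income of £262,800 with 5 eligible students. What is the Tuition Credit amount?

£11,970

Tuition Credit: base = 5 × £11,970 = £59,850. £262,800 is £44,800 into a £56,000 phase-out range, leaving 11,200/56,000 of the credit: £59,850 × 11,200/56,000 = £11,970.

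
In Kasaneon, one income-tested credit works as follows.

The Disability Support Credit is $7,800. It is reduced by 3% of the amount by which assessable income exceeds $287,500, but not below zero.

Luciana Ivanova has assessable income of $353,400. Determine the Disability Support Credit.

$5,823

Disability Support Credit: 3% of the $65,900 excess over $287,500 is $1,977; credit = $7,800 − $1,977 = $5,823.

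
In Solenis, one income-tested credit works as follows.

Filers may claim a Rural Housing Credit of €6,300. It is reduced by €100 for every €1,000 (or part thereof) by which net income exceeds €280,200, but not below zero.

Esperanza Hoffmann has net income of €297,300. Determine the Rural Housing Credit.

€4,500

Rural Housing Credit: income exceeds €280,200 by €17,100, which is 18 full-or-partial €1,000 increments; reduction = 18 × €100 = €1,800, leaving €4,500.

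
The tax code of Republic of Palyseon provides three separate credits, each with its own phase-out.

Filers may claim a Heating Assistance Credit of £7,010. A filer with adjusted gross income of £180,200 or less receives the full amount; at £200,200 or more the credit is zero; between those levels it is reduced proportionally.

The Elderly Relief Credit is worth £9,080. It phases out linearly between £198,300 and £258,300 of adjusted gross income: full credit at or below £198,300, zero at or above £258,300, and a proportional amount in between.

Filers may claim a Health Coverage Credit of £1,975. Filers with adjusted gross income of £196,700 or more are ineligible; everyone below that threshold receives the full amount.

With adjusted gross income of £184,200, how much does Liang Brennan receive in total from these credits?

£16,663

Heating Assistance Credit: £184,200 is £4,000 into a £20,000 phase-out range, leaving 16,000/20,000 of the credit: £7,010 × 16,000/20,000 = £5,608.
Elderly Relief Credit: £184,200 is at or below the £198,300 threshold, so the full £9,080 applies.
Health Coverage Credit: £184,200 is below the £196,700 cutoff, so the full £1,975 applies.
Total: £5,608 + £9,080 + £1,975 = £16,663.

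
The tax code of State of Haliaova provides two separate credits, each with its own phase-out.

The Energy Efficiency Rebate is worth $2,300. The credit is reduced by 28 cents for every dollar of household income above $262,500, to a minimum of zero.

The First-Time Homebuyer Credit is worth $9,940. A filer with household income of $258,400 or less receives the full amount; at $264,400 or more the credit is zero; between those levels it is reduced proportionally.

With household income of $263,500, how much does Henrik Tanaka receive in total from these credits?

$3,511

Energy Efficiency Rebate: 28% of the $1,000 excess over $262,500 is $280; credit = $2,300 − $280 = $2,020.
First-Time Homebuyer Credit: $263,500 is $5,100 into a $6,000 phase-out range, leaving 900/6,000 of the credit: $9,940 × 900/6,000 = $1,491.
Total: $2,020 + $1,491 = $3,511.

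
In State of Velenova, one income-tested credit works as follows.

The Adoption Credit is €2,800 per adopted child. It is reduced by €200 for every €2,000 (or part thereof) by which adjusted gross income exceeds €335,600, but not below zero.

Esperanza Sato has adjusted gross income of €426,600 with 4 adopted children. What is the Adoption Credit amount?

Adoption Credit: base = 4 × €2,800 = €11,200. income exceeds €335,600 by €91,000, which is 46 full-or-partial €2,000 increments; reduction = 46 × €200 = €9,200, leaving €2,000.

€2,000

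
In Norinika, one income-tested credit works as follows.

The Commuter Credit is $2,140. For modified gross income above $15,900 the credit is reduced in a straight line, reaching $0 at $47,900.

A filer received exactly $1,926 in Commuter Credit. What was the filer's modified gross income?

$1,926 is 1,926/2,140 of the full $2,140, so 214/2,140 of the $32,000 range has been used: income = $15,900 + $32,000 × 214/2,140 = $19,100.

$19,100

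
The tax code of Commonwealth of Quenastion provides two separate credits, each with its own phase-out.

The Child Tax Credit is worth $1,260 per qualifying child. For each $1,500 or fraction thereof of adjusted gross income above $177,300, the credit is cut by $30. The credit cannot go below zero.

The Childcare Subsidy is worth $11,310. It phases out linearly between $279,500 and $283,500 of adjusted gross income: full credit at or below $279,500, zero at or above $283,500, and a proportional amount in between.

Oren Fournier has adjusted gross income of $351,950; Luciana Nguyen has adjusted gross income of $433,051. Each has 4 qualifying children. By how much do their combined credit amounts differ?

$1,530

Oren ($351,950): Child Tax Credit: base = 4 × $1,260 = $5,040. income exceeds $177,300 by $174,650, which is 117 full-or-partial $1,500 increments; reduction = 117 × $30 = $3,510, leaving $1,530. Childcare Subsidy: $351,950 is at or above $283,500, so the credit is $0. total $1,530 + $0 = $1,530
Luciana ($433,051): Child Tax Credit: base = 4 × $1,260 = $5,040. income exceeds $177,300 by $255,751 → 171 increments × $30 = $5,130 ≥ base, so the credit is $0. Childcare Subsidy: $433,051 is at or above $283,500, so the credit is $0. total $0 + $0 = $0
Difference: |$1,530 − $0| = $1,530.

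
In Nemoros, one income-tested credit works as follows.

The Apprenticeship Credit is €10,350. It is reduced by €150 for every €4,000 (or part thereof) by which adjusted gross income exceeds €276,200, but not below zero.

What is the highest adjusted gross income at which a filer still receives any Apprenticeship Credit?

After 68 increments the reduction is 68 × €150 = €10,200, leaving €150; one more increment wipes it out. Increment 68 ends at excess 68 × €4,000 = €272,000, so the highest qualifying income is €276,200 + €272,000 = €548,200.

€548,200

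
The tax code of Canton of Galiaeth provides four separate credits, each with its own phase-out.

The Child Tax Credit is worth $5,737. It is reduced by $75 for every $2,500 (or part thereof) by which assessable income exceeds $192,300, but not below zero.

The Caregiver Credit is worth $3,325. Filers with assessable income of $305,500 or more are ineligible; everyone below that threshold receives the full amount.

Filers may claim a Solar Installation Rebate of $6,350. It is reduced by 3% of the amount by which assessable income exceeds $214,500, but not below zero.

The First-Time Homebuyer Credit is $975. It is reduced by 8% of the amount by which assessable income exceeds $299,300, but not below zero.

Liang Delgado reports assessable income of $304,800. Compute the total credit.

Child Tax Credit: income exceeds $192,300 by $112,500, which is 45 full-or-partial $2,500 increments; reduction = 45 × $75 = $3,375, leaving $2,362.
Caregiver Credit: $304,800 is below the $305,500 cutoff, so the full $3,325 applies.
Solar Installation Rebate: 3% of the $90,300 excess over $214,500 is $2,709; credit = $6,350 − $2,709 = $3,641.
First-Time Homebuyer Credit: 8% of the $5,500 excess over $299,300 is $440; credit = $975 − $440 = $535.
Total: $2,362 + $3,325 + $3,641 + $535 = $9,863.

$9,863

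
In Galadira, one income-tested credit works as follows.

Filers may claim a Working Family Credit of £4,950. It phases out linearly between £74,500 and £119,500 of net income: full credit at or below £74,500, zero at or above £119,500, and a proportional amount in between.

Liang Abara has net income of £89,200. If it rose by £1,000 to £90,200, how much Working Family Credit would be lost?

At £89,200 — £89,200 is £14,700 into a £45,000 phase-out range, leaving 30,300/45,000 of the credit: £4,950 × 30,300/45,000 = £3,333.
At £90,200 — £90,200 is £15,700 into a £45,000 phase-out range, leaving 29,300/45,000 of the credit: £4,950 × 29,300/45,000 = £3,223.
Lost: £3,333 − £3,223 = £110.

£110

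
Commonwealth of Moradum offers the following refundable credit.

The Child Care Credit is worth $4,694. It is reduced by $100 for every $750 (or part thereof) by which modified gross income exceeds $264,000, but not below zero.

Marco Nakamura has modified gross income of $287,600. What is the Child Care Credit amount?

$1,494

Child Care Credit: income exceeds $264,000 by $23,600, which is 32 full-or-partial $750 increments; reduction = 32 × $100 = $3,200, leaving $1,494.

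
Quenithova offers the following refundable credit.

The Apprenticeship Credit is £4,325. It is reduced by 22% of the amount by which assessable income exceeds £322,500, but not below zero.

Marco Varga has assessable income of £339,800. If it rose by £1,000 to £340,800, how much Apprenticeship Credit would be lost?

At £339,800 — 22% of the £17,300 excess over £322,500 is £3,806; credit = £4,325 − £3,806 = £519.
At £340,800 — 22% of the £18,300 excess over £322,500 is £4,026; credit = £4,325 − £4,026 = £299.
Lost: £519 − £299 = £220.

£220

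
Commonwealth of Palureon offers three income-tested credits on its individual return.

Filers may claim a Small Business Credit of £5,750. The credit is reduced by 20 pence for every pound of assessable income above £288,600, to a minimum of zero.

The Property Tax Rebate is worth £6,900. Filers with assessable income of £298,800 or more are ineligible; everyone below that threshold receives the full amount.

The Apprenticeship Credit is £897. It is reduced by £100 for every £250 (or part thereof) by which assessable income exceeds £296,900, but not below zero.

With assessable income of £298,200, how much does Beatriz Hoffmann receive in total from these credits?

Small Business Credit: 20% of the £9,600 excess over £288,600 is £1,920; credit = £5,750 − £1,920 = £3,830.
Property Tax Rebate: £298,200 is below the £298,800 cutoff, so the full £6,900 applies.
Apprenticeship Credit: income exceeds £296,900 by £1,300, which is 6 full-or-partial £250 increments; reduction = 6 × £100 = £600, leaving £297.
Total: £3,830 + £6,900 + £297 = £11,027.

£11,027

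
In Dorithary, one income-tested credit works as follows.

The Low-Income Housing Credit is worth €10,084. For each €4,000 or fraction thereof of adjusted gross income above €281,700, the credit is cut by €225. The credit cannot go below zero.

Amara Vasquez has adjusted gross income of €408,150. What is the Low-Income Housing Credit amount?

€2,884

Low-Income Housing Credit: income exceeds €281,700 by €126,450, which is 32 full-or-partial €4,000 increments; reduction = 32 × €225 = €7,200, leaving €2,884.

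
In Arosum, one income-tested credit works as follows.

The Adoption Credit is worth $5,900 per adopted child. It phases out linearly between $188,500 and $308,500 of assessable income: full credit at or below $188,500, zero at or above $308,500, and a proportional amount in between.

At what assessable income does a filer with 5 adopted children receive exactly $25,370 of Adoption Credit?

Full credit = 5 × $5,900 = $29,500.
$25,370 is 25,370/29,500 of the full $29,500, so 4,130/29,500 of the $120,000 range has been used: income = $188,500 + $120,000 × 4,130/29,500 = $205,300.

$205,300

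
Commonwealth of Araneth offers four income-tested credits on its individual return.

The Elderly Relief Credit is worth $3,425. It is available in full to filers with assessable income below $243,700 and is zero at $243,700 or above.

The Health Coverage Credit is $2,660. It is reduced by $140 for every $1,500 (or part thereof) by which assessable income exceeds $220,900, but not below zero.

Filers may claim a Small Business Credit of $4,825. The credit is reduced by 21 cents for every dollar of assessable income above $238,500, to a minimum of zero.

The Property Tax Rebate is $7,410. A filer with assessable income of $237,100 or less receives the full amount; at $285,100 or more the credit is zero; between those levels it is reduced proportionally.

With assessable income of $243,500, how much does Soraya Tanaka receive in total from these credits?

$14,042

Elderly Relief Credit: $243,500 is below the $243,700 cutoff, so the full $3,425 applies.
Health Coverage Credit: income exceeds $220,900 by $22,600, which is 16 full-or-partial $1,500 increments; reduction = 16 × $140 = $2,240, leaving $420.
Small Business Credit: 21% of the $5,000 excess over $238,500 is $1,050; credit = $4,825 − $1,050 = $3,775.
Property Tax Rebate: $243,500 is $6,400 into a $48,000 phase-out range, leaving 41,600/48,000 of the credit: $7,410 × 41,600/48,000 = $6,422.
Total: $3,425 + $420 + $3,775 + $6,422 = $14,042.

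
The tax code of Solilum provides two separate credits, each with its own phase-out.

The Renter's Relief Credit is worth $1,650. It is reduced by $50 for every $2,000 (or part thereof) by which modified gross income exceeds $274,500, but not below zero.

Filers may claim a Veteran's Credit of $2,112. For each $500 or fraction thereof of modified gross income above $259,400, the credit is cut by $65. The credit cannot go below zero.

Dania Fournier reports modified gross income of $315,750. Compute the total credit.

Renter's Relief Credit: income exceeds $274,500 by $41,250, which is 21 full-or-partial $2,000 increments; reduction = 21 × $50 = $1,050, leaving $600.
Veteran's Credit: income exceeds $259,400 by $56,350 → 113 increments × $65 = $7,345 ≥ base, so the credit is $0.
Total: $600 + $0 = $600.

$600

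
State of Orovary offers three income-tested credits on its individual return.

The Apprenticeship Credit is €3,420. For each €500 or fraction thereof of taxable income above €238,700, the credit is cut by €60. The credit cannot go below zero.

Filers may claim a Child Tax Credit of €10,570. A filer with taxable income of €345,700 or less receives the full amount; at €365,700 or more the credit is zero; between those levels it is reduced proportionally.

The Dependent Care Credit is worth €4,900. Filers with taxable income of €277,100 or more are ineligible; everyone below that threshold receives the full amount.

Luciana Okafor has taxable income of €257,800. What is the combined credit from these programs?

Apprenticeship Credit: income exceeds €238,700 by €19,100, which is 39 full-or-partial €500 increments; reduction = 39 × €60 = €2,340, leaving €1,080.
Child Tax Credit: €257,800 is at or below the €345,700 threshold, so the full €10,570 applies.
Dependent Care Credit: €257,800 is below the €277,100 cutoff, so the full €4,900 applies.
Total: €1,080 + €10,570 + €4,900 = €16,550.

€16,550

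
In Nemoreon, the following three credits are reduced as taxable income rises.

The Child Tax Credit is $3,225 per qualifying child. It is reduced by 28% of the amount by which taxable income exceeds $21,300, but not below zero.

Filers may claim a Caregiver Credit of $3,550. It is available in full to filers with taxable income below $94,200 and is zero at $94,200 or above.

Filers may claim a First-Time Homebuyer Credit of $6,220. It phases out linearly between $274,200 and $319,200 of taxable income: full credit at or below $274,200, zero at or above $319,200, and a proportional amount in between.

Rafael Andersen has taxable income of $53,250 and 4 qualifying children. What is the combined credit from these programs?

Child Tax Credit: base = 4 × $3,225 = $12,900. 28% of the $31,950 excess over $21,300 is $8,946; credit = $12,900 − $8,946 = $3,954.
Caregiver Credit: $53,250 is below the $94,200 cutoff, so the full $3,550 applies.
First-Time Homebuyer Credit: $53,250 is at or below the $274,200 threshold, so the full $6,220 applies.
Total: $3,954 + $3,550 + $6,220 = $13,724.

$13,724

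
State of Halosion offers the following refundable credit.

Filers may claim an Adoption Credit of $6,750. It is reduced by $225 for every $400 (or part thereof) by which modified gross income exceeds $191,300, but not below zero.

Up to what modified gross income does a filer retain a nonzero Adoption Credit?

$202,900

After 29 increments the reduction is 29 × $225 = $6,525, leaving $225; one more increment wipes it out. Increment 29 ends at excess 29 × $400 = $11,600, so the highest qualifying income is $191,300 + $11,600 = $202,900.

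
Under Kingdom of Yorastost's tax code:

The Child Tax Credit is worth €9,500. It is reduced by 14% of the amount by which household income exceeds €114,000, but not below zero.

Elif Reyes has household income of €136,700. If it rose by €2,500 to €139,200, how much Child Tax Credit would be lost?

€350

At €136,700 — 14% of the €22,700 excess over €114,000 is €3,178; credit = €9,500 − €3,178 = €6,322.
At €139,200 — 14% of the €25,200 excess over €114,000 is €3,528; credit = €9,500 − €3,528 = €5,972.
Lost: €6,322 − €5,972 = €350.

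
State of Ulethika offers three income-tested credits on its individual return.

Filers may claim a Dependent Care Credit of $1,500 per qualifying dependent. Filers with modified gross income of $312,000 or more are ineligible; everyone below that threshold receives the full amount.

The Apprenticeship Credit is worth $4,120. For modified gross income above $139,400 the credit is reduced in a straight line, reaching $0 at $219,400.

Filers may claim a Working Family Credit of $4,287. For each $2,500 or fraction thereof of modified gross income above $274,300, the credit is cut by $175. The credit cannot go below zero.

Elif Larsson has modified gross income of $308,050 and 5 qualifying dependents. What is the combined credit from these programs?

$9,337

Dependent Care Credit: base = 5 × $1,500 = $7,500. $308,050 is below the $312,000 cutoff, so the full $7,500 applies.
Apprenticeship Credit: $308,050 is at or above $219,400, so the credit is $0.
Working Family Credit: income exceeds $274,300 by $33,750, which is 14 full-or-partial $2,500 increments; reduction = 14 × $175 = $2,450, leaving $1,837.
Total: $7,500 + $0 + $1,837 = $9,337.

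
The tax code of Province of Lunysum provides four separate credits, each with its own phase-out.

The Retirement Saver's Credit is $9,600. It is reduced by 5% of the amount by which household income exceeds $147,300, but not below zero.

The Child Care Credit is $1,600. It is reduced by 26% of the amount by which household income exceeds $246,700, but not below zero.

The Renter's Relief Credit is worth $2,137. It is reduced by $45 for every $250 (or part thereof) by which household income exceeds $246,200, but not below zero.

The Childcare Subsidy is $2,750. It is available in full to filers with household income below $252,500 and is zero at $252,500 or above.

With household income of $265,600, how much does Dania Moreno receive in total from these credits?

$3,685

Retirement Saver's Credit: 5% of the $118,300 excess over $147,300 is $5,915; credit = $9,600 − $5,915 = $3,685.
Child Care Credit: 26% of the $18,900 excess over $246,700 is $4,914 ≥ base, so the credit is $0.
Renter's Relief Credit: income exceeds $246,200 by $19,400 → 78 increments × $45 = $3,510 ≥ base, so the credit is $0.
Childcare Subsidy: $265,600 meets or exceeds the $252,500 cutoff, so the credit is $0.
Total: $3,685 + $0 + $0 + $0 = $3,685.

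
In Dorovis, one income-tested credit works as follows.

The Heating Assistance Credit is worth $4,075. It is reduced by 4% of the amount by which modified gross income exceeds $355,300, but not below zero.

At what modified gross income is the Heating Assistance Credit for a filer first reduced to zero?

The credit falls by 4% of each dollar above $355,300, so it reaches zero when the excess is $4,075 / 4% = $101,875: income = $355,300 + $101,875 = $457,175.

$457,175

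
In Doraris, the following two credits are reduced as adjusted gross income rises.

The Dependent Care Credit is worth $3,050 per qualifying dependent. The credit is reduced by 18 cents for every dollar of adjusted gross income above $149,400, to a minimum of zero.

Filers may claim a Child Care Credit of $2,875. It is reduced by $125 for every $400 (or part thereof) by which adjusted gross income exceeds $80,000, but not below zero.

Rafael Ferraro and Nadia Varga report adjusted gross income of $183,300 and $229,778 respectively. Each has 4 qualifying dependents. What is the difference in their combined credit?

$6,098

Rafael ($183,300): Dependent Care Credit: base = 4 × $3,050 = $12,200. 18% of the $33,900 excess over $149,400 is $6,102; credit = $12,200 − $6,102 = $6,098. Child Care Credit: income exceeds $80,000 by $103,300 → 259 increments × $125 = $32,375 ≥ base, so the credit is $0. total $6,098 + $0 = $6,098
Nadia ($229,778): Dependent Care Credit: base = 4 × $3,050 = $12,200. 18% of the $80,378 excess over $149,400 is $14,468.04 ≥ base, so the credit is $0. Child Care Credit: income exceeds $80,000 by $149,778 → 375 increments × $125 = $46,875 ≥ base, so the credit is $0. total $0 + $0 = $0
Difference: |$6,098 − $0| = $6,098.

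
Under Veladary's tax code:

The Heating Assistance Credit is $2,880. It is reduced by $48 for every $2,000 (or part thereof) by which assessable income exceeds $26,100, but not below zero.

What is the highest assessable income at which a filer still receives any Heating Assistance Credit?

After 59 increments the reduction is 59 × $48 = $2,832, leaving $48; one more increment wipes it out. Increment 59 ends at excess 59 × $2,000 = $118,000, so the highest qualifying income is $26,100 + $118,000 = $144,100.

$144,100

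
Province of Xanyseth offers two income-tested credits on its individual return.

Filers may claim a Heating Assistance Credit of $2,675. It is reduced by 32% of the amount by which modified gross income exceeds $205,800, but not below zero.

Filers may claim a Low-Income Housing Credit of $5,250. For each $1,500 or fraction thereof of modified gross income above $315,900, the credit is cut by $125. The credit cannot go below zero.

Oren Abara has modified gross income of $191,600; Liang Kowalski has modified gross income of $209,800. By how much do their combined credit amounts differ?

$1,280

Oren ($191,600): Heating Assistance Credit: $191,600 is at or below the $205,800 threshold, so the full $2,675 applies. Low-Income Housing Credit: $191,600 is at or below the $315,900 threshold, so the full $5,250 applies. total $2,675 + $5,250 = $7,925
Liang ($209,800): Heating Assistance Credit: 32% of the $4,000 excess over $205,800 is $1,280; credit = $2,675 − $1,280 = $1,395. Low-Income Housing Credit: $209,800 is at or below the $315,900 threshold, so the full $5,250 applies. total $1,395 + $5,250 = $6,645
Difference: |$7,925 − $6,645| = $1,280.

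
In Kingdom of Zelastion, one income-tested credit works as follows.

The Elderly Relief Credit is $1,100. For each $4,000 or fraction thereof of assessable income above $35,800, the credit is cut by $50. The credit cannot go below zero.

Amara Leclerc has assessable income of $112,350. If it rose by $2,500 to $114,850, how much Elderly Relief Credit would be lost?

At $112,350 — income exceeds $35,800 by $76,550, which is 20 full-or-partial $4,000 increments; reduction = 20 × $50 = $1,000, leaving $100.
At $114,850 — income exceeds $35,800 by $79,050, which is 20 full-or-partial $4,000 increments; reduction = 20 × $50 = $1,000, leaving $100.
Lost: $100 − $100 = $0.

$0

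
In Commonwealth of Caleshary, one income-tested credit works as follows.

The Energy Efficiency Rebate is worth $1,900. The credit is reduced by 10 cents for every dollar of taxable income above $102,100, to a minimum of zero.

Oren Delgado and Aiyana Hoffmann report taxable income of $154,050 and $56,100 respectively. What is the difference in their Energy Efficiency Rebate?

$1,900

Oren ($154,050): Energy Efficiency Rebate: 10% of the $51,950 excess over $102,100 is $5,195 ≥ base, so the credit is $0.
Aiyana ($56,100): Energy Efficiency Rebate: $56,100 is at or below the $102,100 threshold, so the full $1,900 applies.
Difference: |$0 − $1,900| = $1,900.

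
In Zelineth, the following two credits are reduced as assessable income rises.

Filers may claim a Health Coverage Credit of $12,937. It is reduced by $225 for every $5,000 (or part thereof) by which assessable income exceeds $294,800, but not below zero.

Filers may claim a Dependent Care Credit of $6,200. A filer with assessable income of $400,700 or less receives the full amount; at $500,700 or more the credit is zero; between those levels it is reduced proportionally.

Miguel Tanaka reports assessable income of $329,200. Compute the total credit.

Health Coverage Credit: income exceeds $294,800 by $34,400, which is 7 full-or-partial $5,000 increments; reduction = 7 × $225 = $1,575, leaving $11,362.
Dependent Care Credit: $329,200 is at or below the $400,700 threshold, so the full $6,200 applies.
Total: $11,362 + $6,200 = $17,562.

$17,562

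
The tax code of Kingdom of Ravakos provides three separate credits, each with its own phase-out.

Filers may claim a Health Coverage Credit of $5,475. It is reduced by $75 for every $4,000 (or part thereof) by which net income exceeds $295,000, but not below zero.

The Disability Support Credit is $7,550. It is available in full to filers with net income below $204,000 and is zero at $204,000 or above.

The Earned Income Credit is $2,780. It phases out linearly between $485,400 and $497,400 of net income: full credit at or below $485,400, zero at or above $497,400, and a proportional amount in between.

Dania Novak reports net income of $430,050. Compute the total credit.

Health Coverage Credit: income exceeds $295,000 by $135,050, which is 34 full-or-partial $4,000 increments; reduction = 34 × $75 = $2,550, leaving $2,925.
Disability Support Credit: $430,050 meets or exceeds the $204,000 cutoff, so the credit is $0.
Earned Income Credit: $430,050 is at or below the $485,400 threshold, so the full $2,780 applies.
Total: $2,925 + $0 + $2,780 = $5,705.

$5,705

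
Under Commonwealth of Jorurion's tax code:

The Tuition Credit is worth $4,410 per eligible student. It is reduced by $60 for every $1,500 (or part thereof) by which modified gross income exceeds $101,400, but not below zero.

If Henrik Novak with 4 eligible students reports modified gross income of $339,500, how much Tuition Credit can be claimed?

$8,100

Tuition Credit: base = 4 × $4,410 = $17,640. income exceeds $101,400 by $238,100, which is 159 full-or-partial $1,500 increments; reduction = 159 × $60 = $9,540, leaving $8,100.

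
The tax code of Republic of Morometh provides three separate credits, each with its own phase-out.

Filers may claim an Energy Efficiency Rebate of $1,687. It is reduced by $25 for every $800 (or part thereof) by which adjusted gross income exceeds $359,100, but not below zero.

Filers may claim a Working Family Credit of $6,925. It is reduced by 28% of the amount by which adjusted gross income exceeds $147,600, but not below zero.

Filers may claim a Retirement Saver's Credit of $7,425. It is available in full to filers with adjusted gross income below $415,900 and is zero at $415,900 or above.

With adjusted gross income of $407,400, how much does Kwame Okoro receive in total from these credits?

$7,587

Energy Efficiency Rebate: income exceeds $359,100 by $48,300, which is 61 full-or-partial $800 increments; reduction = 61 × $25 = $1,525, leaving $162.
Working Family Credit: 28% of the $259,800 excess over $147,600 is $72,744 ≥ base, so the credit is $0.
Retirement Saver's Credit: $407,400 is below the $415,900 cutoff, so the full $7,425 applies.
Total: $162 + $0 + $7,425 = $7,587.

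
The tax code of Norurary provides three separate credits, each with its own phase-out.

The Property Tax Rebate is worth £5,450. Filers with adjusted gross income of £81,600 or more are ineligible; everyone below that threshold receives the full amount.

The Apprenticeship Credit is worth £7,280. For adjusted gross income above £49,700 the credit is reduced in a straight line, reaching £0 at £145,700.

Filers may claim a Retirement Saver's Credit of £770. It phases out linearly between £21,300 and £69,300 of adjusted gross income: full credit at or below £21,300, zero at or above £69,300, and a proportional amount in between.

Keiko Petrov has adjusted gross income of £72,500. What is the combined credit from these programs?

Property Tax Rebate: £72,500 is below the £81,600 cutoff, so the full £5,450 applies.
Apprenticeship Credit: £72,500 is £22,800 into a £96,000 phase-out range, leaving 73,200/96,000 of the credit: £7,280 × 73,200/96,000 = £5,551.
Retirement Saver's Credit: £72,500 is at or above £69,300, so the credit is £0.
Total: £5,450 + £5,551 + £0 = £11,001.

£11,001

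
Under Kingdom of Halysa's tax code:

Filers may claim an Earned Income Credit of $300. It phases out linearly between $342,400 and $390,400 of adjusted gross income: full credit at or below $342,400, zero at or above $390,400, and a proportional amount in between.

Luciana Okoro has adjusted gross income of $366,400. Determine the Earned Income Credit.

Earned Income Credit: $366,400 is $24,000 into a $48,000 phase-out range, leaving 24,000/48,000 of the credit: $300 × 24,000/48,000 = $150.

$150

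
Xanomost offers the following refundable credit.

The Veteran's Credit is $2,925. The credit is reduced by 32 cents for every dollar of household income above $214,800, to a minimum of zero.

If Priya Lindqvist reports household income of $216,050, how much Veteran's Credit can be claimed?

$2,525

Veteran's Credit: 32% of the $1,250 excess over $214,800 is $400; credit = $2,925 − $400 = $2,525.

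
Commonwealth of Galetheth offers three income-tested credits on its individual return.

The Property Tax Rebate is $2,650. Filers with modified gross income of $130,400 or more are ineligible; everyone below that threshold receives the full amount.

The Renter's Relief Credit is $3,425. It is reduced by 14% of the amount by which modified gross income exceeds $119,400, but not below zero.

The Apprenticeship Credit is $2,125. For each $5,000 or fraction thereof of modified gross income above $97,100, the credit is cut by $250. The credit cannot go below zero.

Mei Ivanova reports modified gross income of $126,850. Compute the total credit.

Property Tax Rebate: $126,850 is below the $130,400 cutoff, so the full $2,650 applies.
Renter's Relief Credit: 14% of the $7,450 excess over $119,400 is $1,043; credit = $3,425 − $1,043 = $2,382.
Apprenticeship Credit: income exceeds $97,100 by $29,750, which is 6 full-or-partial $5,000 increments; reduction = 6 × $250 = $1,500, leaving $625.
Total: $2,650 + $2,382 + $625 = $5,657.

$5,657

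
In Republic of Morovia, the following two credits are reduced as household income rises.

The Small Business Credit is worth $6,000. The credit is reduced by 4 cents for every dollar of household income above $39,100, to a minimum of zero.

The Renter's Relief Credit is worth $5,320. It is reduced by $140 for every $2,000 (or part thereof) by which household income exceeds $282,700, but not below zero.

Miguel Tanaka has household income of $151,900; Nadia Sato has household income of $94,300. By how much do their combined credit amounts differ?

Miguel ($151,900): Small Business Credit: 4% of the $112,800 excess over $39,100 is $4,512; credit = $6,000 − $4,512 = $1,488. Renter's Relief Credit: $151,900 is at or below the $282,700 threshold, so the full $5,320 applies. total $1,488 + $5,320 = $6,808
Nadia ($94,300): Small Business Credit: 4% of the $55,200 excess over $39,100 is $2,208; credit = $6,000 − $2,208 = $3,792. Renter's Relief Credit: $94,300 is at or below the $282,700 threshold, so the full $5,320 applies. total $3,792 + $5,320 = $9,112
Difference: |$6,808 − $9,112| = $2,304.

$2,304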